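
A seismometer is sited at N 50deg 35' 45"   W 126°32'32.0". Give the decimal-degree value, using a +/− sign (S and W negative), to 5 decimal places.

Lat: 50° + 35/60 + 45/3600 = 50 + 0.583333 + 0.012500 = 50.595833
N → positive
Lon: 126° + 32/60 + 32/3600 = 126 + 0.533333 + 0.008889 = 126.542222
W → negative

50.59583, -126.54222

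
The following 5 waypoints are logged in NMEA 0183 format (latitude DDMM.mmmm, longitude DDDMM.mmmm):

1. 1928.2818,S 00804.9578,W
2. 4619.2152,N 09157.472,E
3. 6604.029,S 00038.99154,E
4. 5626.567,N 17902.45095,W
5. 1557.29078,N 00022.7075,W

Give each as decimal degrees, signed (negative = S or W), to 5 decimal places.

1. -19.47136, -8.08263
2. 46.32025, 91.95787
3. -66.06715, 0.64986
4. 56.44278, -179.04085
5. 15.95485, -0.37846

Point 1:
  Latitude: split at 2 digits → 19° and 28.2818′; 19 + 28.2818/60 = 19.471363
  S → negative
  Lon: split at 3 digits → 008° and 4.9578′; 8 + 4.9578/60 = 8.082630
  W → negative
Point 2:
  Lat: degrees = first 2 digits = 46, minutes = 19.2152; 46 + 19.2152/60 = 46.320253
  N → positive
  λ: degrees = first 3 digits = 91, minutes = 57.472; 91 + 57.472/60 = 91.957867
  E → positive
Point 3:
  Latitude: degrees = first 2 digits = 66, minutes = 4.029; 66 + 4.029/60 = 66.067150
  S ⇒ negate
  Longitude: degrees = first 3 digits = 0, minutes = 38.99154; 0 + 38.99154/60 = 0.649859
  E ⇒ keep positive
Point 4:
  Lat: split at 2 digits → 56° and 26.567′; 56 + 26.567/60 = 56.442783
  N ⇒ keep positive
  λ: degrees = first 3 digits = 179, minutes = 2.45095; 179 + 2.45095/60 = 179.040849
  W ⇒ negate
Point 5:
  Latitude: degrees = first 2 digits = 15, minutes = 57.29078; 15 + 57.29078/60 = 15.954846
  N ⇒ keep positive
  Longitude: split at 3 digits → 000° and 22.7075′; 0 + 22.7075/60 = 0.378458
  hemisphere W, so the sign is −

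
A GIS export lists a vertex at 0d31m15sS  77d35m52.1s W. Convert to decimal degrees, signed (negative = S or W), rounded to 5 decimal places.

-0.52083, -77.59781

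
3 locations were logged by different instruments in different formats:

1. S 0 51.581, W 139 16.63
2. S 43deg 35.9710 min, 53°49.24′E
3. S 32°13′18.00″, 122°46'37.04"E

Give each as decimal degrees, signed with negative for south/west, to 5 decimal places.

1. -0.85968, -139.27717
2. -43.59952, 53.82067
3. -32.22167, 122.77696

Point 1:
  φ: 51.581′ = 0.859683°; total 0.859683
  S ⇒ negate
  Longitude: 139 + 16.63/60 = 139.277167
  W ⇒ negate
Point 2:
  φ: 35.971′ = 0.599517°; total 43.599517
  hemisphere S, so the sign is −
  Longitude: 53 + 49.24/60 = 53.820667
  E ⇒ keep positive
Point 3:
  φ: 32° + 13/60 + 18/3600 = 32 + 0.216667 + 0.005000 = 32.221667
  S ⇒ negate
  Longitude: 122° + 46/60 + 37.04/3600 = 122 + 0.766667 + 0.010289 = 122.776956
  E ⇒ keep positive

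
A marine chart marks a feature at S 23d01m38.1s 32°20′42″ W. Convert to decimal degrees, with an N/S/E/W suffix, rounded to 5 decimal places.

Lat: 23 + 1/60 + 38.1/3600 = 23.027250
Lon: 20′ + 42″ = 20.70000′; 32 + 20.70000/60 = 32.345000

23.02725° S, 32.34500° W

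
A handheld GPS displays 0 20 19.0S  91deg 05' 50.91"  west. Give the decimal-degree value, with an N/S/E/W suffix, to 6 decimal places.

0.338611° S, 91.097475° W

Lat: 0 + 20/60 + 19/3600 = 0.3386111
λ: 5′ + 50.91″ = 5.84850′; 91 + 5.84850/60 = 91.0974750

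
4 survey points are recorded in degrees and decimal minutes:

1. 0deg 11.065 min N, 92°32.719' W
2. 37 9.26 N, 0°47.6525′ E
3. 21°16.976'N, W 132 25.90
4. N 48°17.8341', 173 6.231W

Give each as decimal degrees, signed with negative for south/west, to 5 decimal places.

1. 0.18442, -92.54532
2. 37.15433, 0.79421
3. 21.28293, -132.43167
4. 48.29724, -173.10385

Point 1:
  Lat: 0 + 11.065/60 = 0.184417
  N ⇒ keep positive
  Longitude: 92 + 32.719/60 = 92.545317
  W ⇒ negate
Point 2:
  Lat: 37 + 9.26/60 = 37.154333
  N ⇒ keep positive
  λ: 0 + 47.6525/60 = 0.794208
  E → positive
Point 3:
  Latitude: 16.976′ = 0.282933°; total 21.282933
  N ⇒ keep positive
  λ: 132 + 25.9/60 = 132.431667
  W ⇒ negate
Point 4:
  Latitude: 17.8341′ = 0.297235°; total 48.297235
  N → positive
  λ: 6.231′ = 0.103850°; total 173.103850
  W ⇒ negate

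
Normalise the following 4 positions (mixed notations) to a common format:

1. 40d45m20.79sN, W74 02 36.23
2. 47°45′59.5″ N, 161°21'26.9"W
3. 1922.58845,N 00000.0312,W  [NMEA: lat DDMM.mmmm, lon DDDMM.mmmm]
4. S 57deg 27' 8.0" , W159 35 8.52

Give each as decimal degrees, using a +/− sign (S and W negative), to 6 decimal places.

1. 40.755775, -74.043397
2. 47.766528, -161.357472
3. 19.376474, -0.000520
4. -57.452222, -159.585700

Point 1:
  Lat: 40° + 45/60 + 20.79/3600 = 40 + 0.750000 + 0.005775 = 40.7557750
  N → positive
  Lon: 74° + 2/60 + 36.23/3600 = 74 + 0.033333 + 0.010064 = 74.0433972
  W ⇒ negate
Point 2:
  φ: 47 + 45/60 + 59.5/3600 = 47.7665278
  N → positive
  λ: 21′ + 26.9″ = 21.44833′; 161 + 21.44833/60 = 161.3574722
  W ⇒ negate
Point 3:
  Lat: degrees = first 2 digits = 19, minutes = 22.58845; 19 + 22.58845/60 = 19.3764742
  N ⇒ keep positive
  Longitude: degrees = first 3 digits = 0, minutes = 0.0312; 0 + 0.0312/60 = 0.0005200
  W ⇒ negate
Point 4:
  φ: 57° + 27/60 + 8/3600 = 57 + 0.450000 + 0.002222 = 57.4522222
  S ⇒ negate
  λ: 35′ + 8.52″ = 35.14200′; 159 + 35.14200/60 = 159.5857000
  W ⇒ negate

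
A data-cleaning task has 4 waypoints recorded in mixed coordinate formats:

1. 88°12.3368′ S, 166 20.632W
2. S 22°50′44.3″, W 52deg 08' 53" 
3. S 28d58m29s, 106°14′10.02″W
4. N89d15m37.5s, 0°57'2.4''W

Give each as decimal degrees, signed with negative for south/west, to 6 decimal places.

1. -88.205613, -166.343867
2. -22.845639, -52.148056
3. -28.974722, -106.236117
4. 89.260417, -0.950667

Point 1:
  φ: 12.3368′ = 0.205613°; total 88.2056133
  hemisphere S, so the sign is −
  Longitude: 166 + 20.632/60 = 166.3438667
  W ⇒ negate
Point 2:
  Lat: 50′ + 44.3″ = 50.73833′; 22 + 50.73833/60 = 22.8456389
  S ⇒ negate
  Longitude: 52 + 8/60 + 53/3600 = 52.1480556
  hemisphere W, so the sign is −
Point 3:
  Latitude: 28 + 58/60 + 29/3600 = 28.9747222
  hemisphere S, so the sign is −
  Longitude: 106 + 14/60 + 10.02/3600 = 106.2361167
  W → negative
Point 4:
  φ: 89 + 15/60 + 37.5/3600 = 89.2604167
  N → positive
  λ: 0 + 57/60 + 2.4/3600 = 0.9506667
  W ⇒ negate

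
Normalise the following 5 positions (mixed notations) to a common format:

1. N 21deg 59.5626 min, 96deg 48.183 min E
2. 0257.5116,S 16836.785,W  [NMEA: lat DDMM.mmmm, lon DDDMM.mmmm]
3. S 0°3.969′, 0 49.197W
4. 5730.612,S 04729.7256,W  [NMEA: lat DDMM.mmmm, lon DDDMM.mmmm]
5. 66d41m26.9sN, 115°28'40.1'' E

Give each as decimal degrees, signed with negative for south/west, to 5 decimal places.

1. 21.99271, 96.80305
2. -2.95853, -168.61308
3. -0.06615, -0.81995
4. -57.51020, -47.49543
5. 66.69081, 115.47781

Point 1:
  φ: 59.5626′ = 0.992710°; total 21.992710
  N ⇒ keep positive
  Lon: 48.183′ = 0.803050°; total 96.803050
  E ⇒ keep positive
Point 2:
  Lat: degrees = first 2 digits = 2, minutes = 57.5116; 2 + 57.5116/60 = 2.958527
  S → negative
  Lon: degrees = first 3 digits = 168, minutes = 36.785; 168 + 36.785/60 = 168.613083
  W → negative
Point 3:
  Lat: 0 + 3.969/60 = 0.066150
  S → negative
  Longitude: 0 + 49.197/60 = 0.819950
  W → negative
Point 4:
  Latitude: degrees = first 2 digits = 57, minutes = 30.612; 57 + 30.612/60 = 57.510200
  S ⇒ negate
  Lon: degrees = first 3 digits = 47, minutes = 29.7256; 47 + 29.7256/60 = 47.495427
  W ⇒ negate
Point 5:
  Lat: 66 + 41/60 + 26.9/3600 = 66.690806
  N → positive
  Longitude: 115 + 28/60 + 40.1/3600 = 115.477806
  E → positive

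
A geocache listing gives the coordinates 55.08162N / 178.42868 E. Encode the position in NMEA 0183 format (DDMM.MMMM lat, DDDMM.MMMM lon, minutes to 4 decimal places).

φ: fractional part 0.081620 → 4.897200 minutes
λ: minutes = (178.428680 − 178) × 60 = 25.720800

5504.8972,N / 17825.7208,E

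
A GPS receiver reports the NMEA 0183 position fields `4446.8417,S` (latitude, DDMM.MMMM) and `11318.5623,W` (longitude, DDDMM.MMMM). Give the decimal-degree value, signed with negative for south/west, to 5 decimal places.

Lat: degrees = first 2 digits = 44, minutes = 46.8417; 44 + 46.8417/60 = 44.780695
hemisphere S, so the sign is −
Longitude: degrees = first 3 digits = 113, minutes = 18.5623; 113 + 18.5623/60 = 113.309372
hemisphere W, so the sign is −

-44.78070, -113.30937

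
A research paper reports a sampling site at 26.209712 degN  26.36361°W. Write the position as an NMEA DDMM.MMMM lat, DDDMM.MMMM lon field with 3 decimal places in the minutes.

2612.583,N / 02621.817,W

Latitude: minutes = (26.209712 − 26) × 60 = 12.58272
Longitude: fractional part 0.363610 → 21.81660 minutes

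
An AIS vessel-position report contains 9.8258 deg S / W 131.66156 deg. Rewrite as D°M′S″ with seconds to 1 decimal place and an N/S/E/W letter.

9°49′32.9″ S, 131°39′41.6″ W

Lat: 0.825800° → 49.54800′; 0.54800 × 60 = 32.880″
λ: 0.661560° → 39.69360′; 0.69360 × 60 = 41.616″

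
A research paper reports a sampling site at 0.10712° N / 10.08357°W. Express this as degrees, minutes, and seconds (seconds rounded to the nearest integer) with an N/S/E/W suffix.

0°06′26″ N, 10°05′1″ W

φ: whole degrees 0; 6.42720′ → 6′ and 25.63″
Longitude: 0.083570 × 60 = 5.01420′ → 5′, remainder × 60 = 0.85″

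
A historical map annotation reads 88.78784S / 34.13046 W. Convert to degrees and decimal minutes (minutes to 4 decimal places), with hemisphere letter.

Latitude: fractional part 0.787840 → 47.270400 minutes
Lon: 34° + 0.130460 × 60 = 34° 7.827600′

88° 47.2704′ S, 34° 7.8276′ W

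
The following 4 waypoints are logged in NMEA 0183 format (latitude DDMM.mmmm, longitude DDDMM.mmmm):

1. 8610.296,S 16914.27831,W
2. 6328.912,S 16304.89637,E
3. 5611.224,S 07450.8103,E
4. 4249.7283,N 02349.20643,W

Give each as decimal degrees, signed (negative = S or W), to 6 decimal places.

1. -86.171600, -169.237972
2. -63.481867, 163.081606
3. -56.187067, 74.846838
4. 42.828805, -23.820107

Point 1:
  φ: split at 2 digits → 86° and 10.296′; 86 + 10.296/60 = 86.1716000
  S ⇒ negate
  Longitude: split at 3 digits → 169° and 14.27831′; 169 + 14.27831/60 = 169.2379718
  W → negative
Point 2:
  Latitude: degrees = first 2 digits = 63, minutes = 28.912; 63 + 28.912/60 = 63.4818667
  S → negative
  Lon: split at 3 digits → 163° and 4.89637′; 163 + 4.89637/60 = 163.0816062
  E → positive
Point 3:
  Lat: degrees = first 2 digits = 56, minutes = 11.224; 56 + 11.224/60 = 56.1870667
  S → negative
  λ: degrees = first 3 digits = 74, minutes = 50.8103; 74 + 50.8103/60 = 74.8468383
  E ⇒ keep positive
Point 4:
  φ: split at 2 digits → 42° and 49.7283′; 42 + 49.7283/60 = 42.8288050
  N → positive
  Longitude: degrees = first 3 digits = 23, minutes = 49.20643; 23 + 49.20643/60 = 23.8201072
  W → negative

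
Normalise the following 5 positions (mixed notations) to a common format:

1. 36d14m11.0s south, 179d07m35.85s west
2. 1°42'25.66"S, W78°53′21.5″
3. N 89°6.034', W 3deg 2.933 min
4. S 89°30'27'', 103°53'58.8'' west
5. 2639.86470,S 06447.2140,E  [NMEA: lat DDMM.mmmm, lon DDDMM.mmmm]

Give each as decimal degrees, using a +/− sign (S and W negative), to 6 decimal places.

Point 1:
  φ: 36° + 14/60 + 11/3600 = 36 + 0.233333 + 0.003056 = 36.2363889
  hemisphere S, so the sign is −
  Lon: 179° + 7/60 + 35.85/3600 = 179 + 0.116667 + 0.009958 = 179.1266250
  hemisphere W, so the sign is −
Point 2:
  φ: 1° + 42/60 + 25.66/3600 = 1 + 0.700000 + 0.007128 = 1.7071278
  S → negative
  Longitude: 53′ + 21.5″ = 53.35833′; 78 + 53.35833/60 = 78.8893056
  W ⇒ negate
Point 3:
  φ: 89 + 6.034/60 = 89.1005667
  N → positive
  λ: 2.933′ = 0.048883°; total 3.0488833
  W ⇒ negate
Point 4:
  φ: 89° + 30/60 + 27/3600 = 89 + 0.500000 + 0.007500 = 89.5075000
  S ⇒ negate
  λ: 103 + 53/60 + 58.8/3600 = 103.8996667
  W → negative
Point 5:
  Latitude: split at 2 digits → 26° and 39.8647′; 26 + 39.8647/60 = 26.6644117
  hemisphere S, so the sign is −
  Lon: split at 3 digits → 064° and 47.214′; 64 + 47.214/60 = 64.7869000
  E ⇒ keep positive

1. -36.236389, -179.126625
2. -1.707128, -78.889306
3. 89.100567, -3.048883
4. -89.507500, -103.899667
5. -26.664412, 64.786900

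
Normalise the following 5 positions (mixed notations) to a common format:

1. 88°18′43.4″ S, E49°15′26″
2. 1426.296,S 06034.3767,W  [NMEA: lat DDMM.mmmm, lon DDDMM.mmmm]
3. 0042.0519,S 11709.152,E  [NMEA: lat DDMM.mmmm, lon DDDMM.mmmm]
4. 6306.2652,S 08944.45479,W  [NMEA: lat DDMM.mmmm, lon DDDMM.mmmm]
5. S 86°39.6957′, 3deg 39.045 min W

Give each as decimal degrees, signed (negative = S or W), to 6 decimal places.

1. -88.312056, 49.257222
2. -14.438267, -60.572945
3. -0.700865, 117.152533
4. -63.104420, -89.740913
5. -86.661595, -3.650750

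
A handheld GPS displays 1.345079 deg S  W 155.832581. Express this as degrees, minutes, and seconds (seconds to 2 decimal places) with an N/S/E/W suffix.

φ: 0.345079 × 60 = 20.70474′ → 20′, remainder × 60 = 42.2844″
Lon: whole degrees 155; 49.95486′ → 49′ and 57.2916″

1°20′42.28″ S, 155°49′57.29″ W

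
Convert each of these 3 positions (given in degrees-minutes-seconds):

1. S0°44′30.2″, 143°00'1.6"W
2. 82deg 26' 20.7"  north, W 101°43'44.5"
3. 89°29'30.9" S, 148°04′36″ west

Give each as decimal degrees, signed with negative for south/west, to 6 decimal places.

1. -0.741722, -143.000444
2. 82.439083, -101.729028
3. -89.491917, -148.076667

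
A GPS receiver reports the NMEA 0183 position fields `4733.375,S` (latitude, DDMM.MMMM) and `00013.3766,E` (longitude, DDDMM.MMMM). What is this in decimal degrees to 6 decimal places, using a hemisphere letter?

φ: split at 2 digits → 47° and 33.375′; 47 + 33.375/60 = 47.5562500
Longitude: split at 3 digits → 000° and 13.3766′; 0 + 13.3766/60 = 0.2229433

47.556250° S, 0.222943° E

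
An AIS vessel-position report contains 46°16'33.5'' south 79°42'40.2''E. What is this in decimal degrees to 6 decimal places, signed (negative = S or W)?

-46.275972, 79.711167

Latitude: 16′ + 33.5″ = 16.55833′; 46 + 16.55833/60 = 46.2759722
S → negative
Lon: 42′ + 40.2″ = 42.67000′; 79 + 42.67000/60 = 79.7111667
E → positive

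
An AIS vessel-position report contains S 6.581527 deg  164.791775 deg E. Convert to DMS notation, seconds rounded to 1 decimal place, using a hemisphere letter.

Latitude: whole degrees 6; 34.89162′ → 34′ and 53.497″
Lon: whole degrees 164; 47.50650′ → 47′ and 30.390″

6°34′53.5″ S, 164°47′30.4″ E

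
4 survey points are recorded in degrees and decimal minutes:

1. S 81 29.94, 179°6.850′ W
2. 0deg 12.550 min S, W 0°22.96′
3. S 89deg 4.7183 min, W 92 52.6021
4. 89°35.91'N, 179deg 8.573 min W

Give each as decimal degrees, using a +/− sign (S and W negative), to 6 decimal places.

1. -81.499000, -179.114167
2. -0.209167, -0.382667
3. -89.078638, -92.876702
4. 89.598500, -179.142883

Point 1:
  φ: 29.94′ = 0.499000°; total 81.4990000
  S → negative
  λ: 179 + 6.85/60 = 179.1141667
  W ⇒ negate
Point 2:
  Lat: 0 + 12.55/60 = 0.2091667
  S ⇒ negate
  Longitude: 22.96′ = 0.382667°; total 0.3826667
  hemisphere W, so the sign is −
Point 3:
  Latitude: 89 + 4.7183/60 = 89.0786383
  S → negative
  Lon: 92 + 52.6021/60 = 92.8767017
  W → negative
Point 4:
  Latitude: 35.91′ = 0.598500°; total 89.5985000
  N ⇒ keep positive
  Lon: 8.573′ = 0.142883°; total 179.1428833
  hemisphere W, so the sign is −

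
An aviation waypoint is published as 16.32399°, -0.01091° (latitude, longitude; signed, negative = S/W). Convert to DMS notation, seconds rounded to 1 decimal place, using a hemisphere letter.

16°19′26.4″ N, 0°00′39.3″ W

Lat: 0.323990 × 60 = 19.43940′ → 19′, remainder × 60 = 26.364″
Longitude is negative → W; |value| = 0.010910
λ: whole degrees 0; 0.65460′ → 0′ and 39.276″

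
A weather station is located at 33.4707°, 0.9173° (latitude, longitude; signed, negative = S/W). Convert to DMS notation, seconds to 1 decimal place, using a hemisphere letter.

33°28′14.5″ N, 0°55′2.3″ E

φ: 0.470700° → 28.24200′; 0.24200 × 60 = 14.520″
Longitude: whole degrees 0; 55.03800′ → 55′ and 2.280″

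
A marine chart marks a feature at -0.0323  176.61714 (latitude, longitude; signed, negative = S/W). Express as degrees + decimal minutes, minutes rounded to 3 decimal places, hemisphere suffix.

0° 1.938′ S, 176° 37.028′ E

Latitude is negative → S; |value| = 0.032300
Lat: fractional part 0.032300 → 1.93800 minutes
Longitude: minutes = (176.617140 − 176) × 60 = 37.02840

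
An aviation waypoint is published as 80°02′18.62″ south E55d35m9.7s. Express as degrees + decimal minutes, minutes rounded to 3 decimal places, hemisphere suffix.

80° 2.310′ S, 55° 35.162′ E

Lat: seconds/60 = 0.31033; minutes = 2 + 0.31033 = 2.31033
λ: seconds/60 = 0.16167; minutes = 35 + 0.16167 = 35.16167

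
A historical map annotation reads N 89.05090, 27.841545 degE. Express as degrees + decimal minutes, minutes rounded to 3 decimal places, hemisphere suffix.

Lat: 89° + 0.050900 × 60 = 89° 3.05400′
Longitude: 27° + 0.841545 × 60 = 27° 50.49270′

89° 3.054′ N, 27° 50.493′ E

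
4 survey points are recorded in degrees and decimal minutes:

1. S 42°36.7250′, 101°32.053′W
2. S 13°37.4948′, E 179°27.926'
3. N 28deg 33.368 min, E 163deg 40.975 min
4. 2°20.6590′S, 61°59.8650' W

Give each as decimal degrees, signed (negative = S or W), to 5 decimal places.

1. -42.61208, -101.53422
2. -13.62491, 179.46543
3. 28.55613, 163.68292
4. -2.34432, -61.99775

Point 1:
  φ: 42 + 36.725/60 = 42.612083
  S ⇒ negate
  Longitude: 101 + 32.053/60 = 101.534217
  hemisphere W, so the sign is −
Point 2:
  Latitude: 37.4948′ = 0.624913°; total 13.624913
  S → negative
  Lon: 179 + 27.926/60 = 179.465433
  E ⇒ keep positive
Point 3:
  φ: 28 + 33.368/60 = 28.556133
  N ⇒ keep positive
  Lon: 163 + 40.975/60 = 163.682917
  E ⇒ keep positive
Point 4:
  Latitude: 20.659′ = 0.344317°; total 2.344317
  S → negative
  Lon: 59.865′ = 0.997750°; total 61.997750
  hemisphere W, so the sign is −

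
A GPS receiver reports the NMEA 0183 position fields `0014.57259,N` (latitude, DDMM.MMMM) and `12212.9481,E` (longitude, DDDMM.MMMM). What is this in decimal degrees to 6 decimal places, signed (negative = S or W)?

0.242877, 122.215802

φ: split at 2 digits → 00° and 14.57259′; 0 + 14.57259/60 = 0.2428765
N → positive
Lon: degrees = first 3 digits = 122, minutes = 12.9481; 122 + 12.9481/60 = 122.2158017
E ⇒ keep positive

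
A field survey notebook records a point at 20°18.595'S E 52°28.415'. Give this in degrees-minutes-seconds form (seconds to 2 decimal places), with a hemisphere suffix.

20°18′35.70″ S, 52°28′24.90″ E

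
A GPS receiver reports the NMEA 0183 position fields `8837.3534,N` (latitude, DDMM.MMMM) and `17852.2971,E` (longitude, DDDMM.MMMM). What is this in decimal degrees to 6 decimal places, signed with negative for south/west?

88.622557, 178.871618

Latitude: split at 2 digits → 88° and 37.3534′; 88 + 37.3534/60 = 88.6225567
N ⇒ keep positive
Lon: degrees = first 3 digits = 178, minutes = 52.2971; 178 + 52.2971/60 = 178.8716183
E → positive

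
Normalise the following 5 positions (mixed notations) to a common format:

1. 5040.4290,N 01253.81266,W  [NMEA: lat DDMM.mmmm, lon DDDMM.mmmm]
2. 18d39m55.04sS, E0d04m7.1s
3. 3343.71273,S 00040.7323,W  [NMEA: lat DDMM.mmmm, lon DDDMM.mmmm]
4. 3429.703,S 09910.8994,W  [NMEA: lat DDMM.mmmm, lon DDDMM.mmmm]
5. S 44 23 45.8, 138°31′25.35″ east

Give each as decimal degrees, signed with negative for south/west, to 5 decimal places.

1. 50.67382, -12.89688
2. -18.66529, 0.06864
3. -33.72855, -0.67887
4. -34.49505, -99.18166
5. -44.39606, 138.52371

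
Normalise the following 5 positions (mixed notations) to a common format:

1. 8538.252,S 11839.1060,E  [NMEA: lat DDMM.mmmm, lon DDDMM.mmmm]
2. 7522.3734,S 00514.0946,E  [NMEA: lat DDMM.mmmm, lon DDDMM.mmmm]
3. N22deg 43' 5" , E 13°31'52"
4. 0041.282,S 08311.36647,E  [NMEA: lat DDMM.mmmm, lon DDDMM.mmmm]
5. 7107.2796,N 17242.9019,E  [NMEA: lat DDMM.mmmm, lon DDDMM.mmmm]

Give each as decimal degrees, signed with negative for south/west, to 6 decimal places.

Point 1:
  φ: degrees = first 2 digits = 85, minutes = 38.252; 85 + 38.252/60 = 85.6375333
  S → negative
  Longitude: split at 3 digits → 118° and 39.106′; 118 + 39.106/60 = 118.6517667
  E ⇒ keep positive
Point 2:
  φ: split at 2 digits → 75° and 22.3734′; 75 + 22.3734/60 = 75.3728900
  hemisphere S, so the sign is −
  Lon: split at 3 digits → 005° and 14.0946′; 5 + 14.0946/60 = 5.2349100
  E → positive
Point 3:
  φ: 22° + 43/60 + 5/3600 = 22 + 0.716667 + 0.001389 = 22.7180556
  N → positive
  λ: 13° + 31/60 + 52/3600 = 13 + 0.516667 + 0.014444 = 13.5311111
  E → positive
Point 4:
  φ: degrees = first 2 digits = 0, minutes = 41.282; 0 + 41.282/60 = 0.6880333
  hemisphere S, so the sign is −
  Longitude: split at 3 digits → 083° and 11.36647′; 83 + 11.36647/60 = 83.1894412
  E ⇒ keep positive
Point 5:
  Latitude: degrees = first 2 digits = 71, minutes = 7.2796; 71 + 7.2796/60 = 71.1213267
  N ⇒ keep positive
  λ: degrees = first 3 digits = 172, minutes = 42.9019; 172 + 42.9019/60 = 172.7150317
  E ⇒ keep positive

1. -85.637533, 118.651767
2. -75.372890, 5.234910
3. 22.718056, 13.531111
4. -0.688033, 83.189441
5. 71.121327, 172.715032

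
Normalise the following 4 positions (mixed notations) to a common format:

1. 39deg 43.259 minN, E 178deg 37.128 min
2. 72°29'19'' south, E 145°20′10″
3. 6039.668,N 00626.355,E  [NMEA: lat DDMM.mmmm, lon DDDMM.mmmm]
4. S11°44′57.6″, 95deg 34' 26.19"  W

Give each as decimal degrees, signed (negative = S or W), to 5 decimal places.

1. 39.72098, 178.61880
2. -72.48861, 145.33611
3. 60.66113, 6.43925
4. -11.74933, -95.57394

Point 1:
  Lat: 39 + 43.259/60 = 39.720983
  N → positive
  Lon: 37.128′ = 0.618800°; total 178.618800
  E ⇒ keep positive
Point 2:
  Lat: 72 + 29/60 + 19/3600 = 72.488611
  hemisphere S, so the sign is −
  Lon: 20′ + 10″ = 20.16667′; 145 + 20.16667/60 = 145.336111
  E ⇒ keep positive
Point 3:
  Lat: split at 2 digits → 60° and 39.668′; 60 + 39.668/60 = 60.661133
  N ⇒ keep positive
  Lon: split at 3 digits → 006° and 26.355′; 6 + 26.355/60 = 6.439250
  E → positive
Point 4:
  Latitude: 11 + 44/60 + 57.6/3600 = 11.749333
  S → negative
  λ: 34′ + 26.19″ = 34.43650′; 95 + 34.43650/60 = 95.573942
  hemisphere W, so the sign is −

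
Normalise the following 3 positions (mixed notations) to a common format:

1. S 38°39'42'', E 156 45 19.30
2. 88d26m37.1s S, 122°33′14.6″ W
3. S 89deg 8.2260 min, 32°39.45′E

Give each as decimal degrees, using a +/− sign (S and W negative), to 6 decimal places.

1. -38.661667, 156.755361
2. -88.443639, -122.554056
3. -89.137100, 32.657500

Point 1:
  Latitude: 39′ + 42″ = 39.70000′; 38 + 39.70000/60 = 38.6616667
  S → negative
  λ: 156 + 45/60 + 19.3/3600 = 156.7553611
  E ⇒ keep positive
Point 2:
  Latitude: 88 + 26/60 + 37.1/3600 = 88.4436389
  hemisphere S, so the sign is −
  λ: 33′ + 14.6″ = 33.24333′; 122 + 33.24333/60 = 122.5540556
  hemisphere W, so the sign is −
Point 3:
  Latitude: 89 + 8.226/60 = 89.1371000
  S ⇒ negate
  Lon: 32 + 39.45/60 = 32.6575000
  E → positive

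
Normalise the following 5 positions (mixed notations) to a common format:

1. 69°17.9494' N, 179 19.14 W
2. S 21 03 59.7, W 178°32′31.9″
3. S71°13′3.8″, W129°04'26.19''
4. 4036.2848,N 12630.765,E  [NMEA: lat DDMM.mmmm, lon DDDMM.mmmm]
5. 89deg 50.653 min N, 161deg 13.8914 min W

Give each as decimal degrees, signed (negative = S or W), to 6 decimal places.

1. 69.299157, -179.319000
2. -21.066583, -178.542194
3. -71.217722, -129.073942
4. 40.604747, 126.512750
5. 89.844217, -161.231523

Point 1:
  φ: 17.9494′ = 0.299157°; total 69.2991567
  N ⇒ keep positive
  λ: 179 + 19.14/60 = 179.3190000
  W ⇒ negate
Point 2:
  Lat: 21° + 3/60 + 59.7/3600 = 21 + 0.050000 + 0.016583 = 21.0665833
  S ⇒ negate
  Longitude: 178° + 32/60 + 31.9/3600 = 178 + 0.533333 + 0.008861 = 178.5421944
  W → negative
Point 3:
  Lat: 13′ + 3.8″ = 13.06333′; 71 + 13.06333/60 = 71.2177222
  S → negative
  Lon: 129 + 4/60 + 26.19/3600 = 129.0739417
  W → negative
Point 4:
  Lat: degrees = first 2 digits = 40, minutes = 36.2848; 40 + 36.2848/60 = 40.6047467
  N ⇒ keep positive
  Lon: split at 3 digits → 126° and 30.765′; 126 + 30.765/60 = 126.5127500
  E → positive
Point 5:
  φ: 89 + 50.653/60 = 89.8442167
  N ⇒ keep positive
  λ: 161 + 13.8914/60 = 161.2315233
  W ⇒ negate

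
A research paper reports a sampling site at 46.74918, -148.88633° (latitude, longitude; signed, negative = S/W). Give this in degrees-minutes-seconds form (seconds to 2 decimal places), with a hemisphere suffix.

Latitude: whole degrees 46; 44.95080′ → 44′ and 57.0480″
Longitude is negative → W; |value| = 148.886330
Lon: 0.886330° → 53.17980′; 0.17980 × 60 = 10.7880″

46°44′57.05″ N, 148°53′10.79″ W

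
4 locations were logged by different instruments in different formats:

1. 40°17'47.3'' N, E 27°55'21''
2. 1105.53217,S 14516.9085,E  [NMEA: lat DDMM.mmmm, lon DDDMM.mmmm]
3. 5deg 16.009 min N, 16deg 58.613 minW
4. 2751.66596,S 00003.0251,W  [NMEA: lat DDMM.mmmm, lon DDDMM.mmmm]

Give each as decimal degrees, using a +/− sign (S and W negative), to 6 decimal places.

Point 1:
  Lat: 17′ + 47.3″ = 17.78833′; 40 + 17.78833/60 = 40.2964722
  N ⇒ keep positive
  λ: 27 + 55/60 + 21/3600 = 27.9225000
  E → positive
Point 2:
  Latitude: degrees = first 2 digits = 11, minutes = 5.53217; 11 + 5.53217/60 = 11.0922028
  hemisphere S, so the sign is −
  Lon: degrees = first 3 digits = 145, minutes = 16.9085; 145 + 16.9085/60 = 145.2818083
  E → positive
Point 3:
  φ: 16.009′ = 0.266817°; total 5.2668167
  N → positive
  λ: 58.613′ = 0.976883°; total 16.9768833
  hemisphere W, so the sign is −
Point 4:
  φ: split at 2 digits → 27° and 51.66596′; 27 + 51.66596/60 = 27.8610993
  hemisphere S, so the sign is −
  λ: degrees = first 3 digits = 0, minutes = 3.0251; 0 + 3.0251/60 = 0.0504183
  hemisphere W, so the sign is −

1. 40.296472, 27.922500
2. -11.092203, 145.281808
3. 5.266817, -16.976883
4. -27.861099, -0.050418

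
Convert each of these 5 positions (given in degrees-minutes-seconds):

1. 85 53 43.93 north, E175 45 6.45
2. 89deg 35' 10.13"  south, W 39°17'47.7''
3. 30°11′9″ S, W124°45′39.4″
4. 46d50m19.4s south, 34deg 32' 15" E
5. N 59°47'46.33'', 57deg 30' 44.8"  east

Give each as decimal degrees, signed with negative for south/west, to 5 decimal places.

Point 1:
  φ: 53′ + 43.93″ = 53.73217′; 85 + 53.73217/60 = 85.895536
  N → positive
  Longitude: 45′ + 6.45″ = 45.10750′; 175 + 45.10750/60 = 175.751792
  E → positive
Point 2:
  Lat: 89 + 35/60 + 10.13/3600 = 89.586147
  S → negative
  Longitude: 39 + 17/60 + 47.7/3600 = 39.296583
  W ⇒ negate
Point 3:
  Latitude: 11′ + 9″ = 11.15000′; 30 + 11.15000/60 = 30.185833
  hemisphere S, so the sign is −
  Longitude: 124° + 45/60 + 39.4/3600 = 124 + 0.750000 + 0.010944 = 124.760944
  W → negative
Point 4:
  Latitude: 50′ + 19.4″ = 50.32333′; 46 + 50.32333/60 = 46.838722
  S → negative
  Longitude: 32′ + 15″ = 32.25000′; 34 + 32.25000/60 = 34.537500
  E ⇒ keep positive
Point 5:
  Latitude: 47′ + 46.33″ = 47.77217′; 59 + 47.77217/60 = 59.796203
  N ⇒ keep positive
  Longitude: 57° + 30/60 + 44.8/3600 = 57 + 0.500000 + 0.012444 = 57.512444
  E → positive

1. 85.89554, 175.75179
2. -89.58615, -39.29658
3. -30.18583, -124.76094
4. -46.83872, 34.53750
5. 59.79620, 57.51244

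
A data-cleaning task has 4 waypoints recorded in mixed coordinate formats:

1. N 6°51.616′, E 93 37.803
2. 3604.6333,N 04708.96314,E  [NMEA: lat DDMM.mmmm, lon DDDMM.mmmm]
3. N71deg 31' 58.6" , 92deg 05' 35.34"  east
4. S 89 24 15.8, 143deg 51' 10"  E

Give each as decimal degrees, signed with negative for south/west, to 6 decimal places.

Point 1:
  φ: 6 + 51.616/60 = 6.8602667
  N ⇒ keep positive
  Lon: 93 + 37.803/60 = 93.6300500
  E ⇒ keep positive
Point 2:
  Lat: split at 2 digits → 36° and 4.6333′; 36 + 4.6333/60 = 36.0772217
  N → positive
  λ: split at 3 digits → 047° and 8.96314′; 47 + 8.96314/60 = 47.1493857
  E ⇒ keep positive
Point 3:
  Latitude: 71 + 31/60 + 58.6/3600 = 71.5329444
  N ⇒ keep positive
  Lon: 5′ + 35.34″ = 5.58900′; 92 + 5.58900/60 = 92.0931500
  E → positive
Point 4:
  Latitude: 24′ + 15.8″ = 24.26333′; 89 + 24.26333/60 = 89.4043889
  S ⇒ negate
  λ: 143 + 51/60 + 10/3600 = 143.8527778
  E ⇒ keep positive

1. 6.860267, 93.630050
2. 36.077222, 47.149386
3. 71.532944, 92.093150
4. -89.404389, 143.852778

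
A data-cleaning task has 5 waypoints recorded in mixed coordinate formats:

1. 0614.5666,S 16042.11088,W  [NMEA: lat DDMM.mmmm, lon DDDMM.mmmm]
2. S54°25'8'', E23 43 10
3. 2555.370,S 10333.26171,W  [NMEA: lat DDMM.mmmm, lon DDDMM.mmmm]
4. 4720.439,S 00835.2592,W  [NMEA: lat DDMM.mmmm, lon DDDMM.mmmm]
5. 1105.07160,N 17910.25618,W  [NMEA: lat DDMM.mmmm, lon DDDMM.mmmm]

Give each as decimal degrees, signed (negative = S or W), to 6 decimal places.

1. -6.242777, -160.701848
2. -54.418889, 23.719444
3. -25.922833, -103.554362
4. -47.340650, -8.587653
5. 11.084527, -179.170936

Point 1:
  φ: split at 2 digits → 06° and 14.5666′; 6 + 14.5666/60 = 6.2427767
  hemisphere S, so the sign is −
  λ: split at 3 digits → 160° and 42.11088′; 160 + 42.11088/60 = 160.7018480
  W ⇒ negate
Point 2:
  Lat: 54 + 25/60 + 8/3600 = 54.4188889
  S → negative
  Longitude: 23 + 43/60 + 10/3600 = 23.7194444
  E → positive
Point 3:
  Latitude: degrees = first 2 digits = 25, minutes = 55.37; 25 + 55.37/60 = 25.9228333
  S → negative
  Lon: split at 3 digits → 103° and 33.26171′; 103 + 33.26171/60 = 103.5543618
  W ⇒ negate
Point 4:
  Lat: split at 2 digits → 47° and 20.439′; 47 + 20.439/60 = 47.3406500
  S → negative
  Lon: degrees = first 3 digits = 8, minutes = 35.2592; 8 + 35.2592/60 = 8.5876533
  hemisphere W, so the sign is −
Point 5:
  φ: split at 2 digits → 11° and 5.0716′; 11 + 5.0716/60 = 11.0845267
  N ⇒ keep positive
  λ: degrees = first 3 digits = 179, minutes = 10.25618; 179 + 10.25618/60 = 179.1709363
  W → negative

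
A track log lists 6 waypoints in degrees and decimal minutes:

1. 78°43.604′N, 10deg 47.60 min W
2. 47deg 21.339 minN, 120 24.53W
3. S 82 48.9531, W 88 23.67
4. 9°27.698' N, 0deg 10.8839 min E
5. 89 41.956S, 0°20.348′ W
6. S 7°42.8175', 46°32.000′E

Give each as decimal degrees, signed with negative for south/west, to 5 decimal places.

1. 78.72673, -10.79333
2. 47.35565, -120.40883
3. -82.81589, -88.39450
4. 9.46163, 0.18140
5. -89.69927, -0.33913
6. -7.71363, 46.53333

Point 1:
  Latitude: 43.604′ = 0.726733°; total 78.726733
  N → positive
  Lon: 47.6′ = 0.793333°; total 10.793333
  W ⇒ negate
Point 2:
  Latitude: 21.339′ = 0.355650°; total 47.355650
  N ⇒ keep positive
  λ: 120 + 24.53/60 = 120.408833
  W → negative
Point 3:
  φ: 82 + 48.9531/60 = 82.815885
  S ⇒ negate
  λ: 23.67′ = 0.394500°; total 88.394500
  W → negative
Point 4:
  φ: 9 + 27.698/60 = 9.461633
  N → positive
  Lon: 10.8839′ = 0.181398°; total 0.181398
  E ⇒ keep positive
Point 5:
  φ: 41.956′ = 0.699267°; total 89.699267
  S → negative
  Longitude: 20.348′ = 0.339133°; total 0.339133
  hemisphere W, so the sign is −
Point 6:
  φ: 42.8175′ = 0.713625°; total 7.713625
  S ⇒ negate
  λ: 46 + 32/60 = 46.533333
  E → positive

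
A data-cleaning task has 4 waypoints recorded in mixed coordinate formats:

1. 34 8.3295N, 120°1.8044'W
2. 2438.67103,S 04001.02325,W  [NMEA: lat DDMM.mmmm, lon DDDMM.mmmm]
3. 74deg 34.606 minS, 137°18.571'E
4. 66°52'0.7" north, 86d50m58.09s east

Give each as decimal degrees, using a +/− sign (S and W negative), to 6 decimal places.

1. 34.138825, -120.030073
2. -24.644517, -40.017054
3. -74.576767, 137.309517
4. 66.866861, 86.849469

Point 1:
  φ: 8.3295′ = 0.138825°; total 34.1388250
  N → positive
  λ: 1.8044′ = 0.030073°; total 120.0300733
  W ⇒ negate
Point 2:
  φ: degrees = first 2 digits = 24, minutes = 38.67103; 24 + 38.67103/60 = 24.6445172
  S ⇒ negate
  λ: split at 3 digits → 040° and 1.02325′; 40 + 1.02325/60 = 40.0170542
  hemisphere W, so the sign is −
Point 3:
  Latitude: 34.606′ = 0.576767°; total 74.5767667
  S ⇒ negate
  Lon: 137 + 18.571/60 = 137.3095167
  E → positive
Point 4:
  Latitude: 52′ + 0.7″ = 52.01167′; 66 + 52.01167/60 = 66.8668611
  N ⇒ keep positive
  λ: 50′ + 58.09″ = 50.96817′; 86 + 50.96817/60 = 86.8494694
  E ⇒ keep positive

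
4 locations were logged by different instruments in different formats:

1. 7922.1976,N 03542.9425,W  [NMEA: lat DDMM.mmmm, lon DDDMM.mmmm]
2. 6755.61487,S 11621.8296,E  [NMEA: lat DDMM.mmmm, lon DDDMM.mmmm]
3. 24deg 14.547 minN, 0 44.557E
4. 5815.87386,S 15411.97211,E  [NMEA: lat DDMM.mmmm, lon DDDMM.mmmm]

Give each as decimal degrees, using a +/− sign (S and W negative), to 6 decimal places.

Point 1:
  Latitude: degrees = first 2 digits = 79, minutes = 22.1976; 79 + 22.1976/60 = 79.3699600
  N ⇒ keep positive
  λ: split at 3 digits → 035° and 42.9425′; 35 + 42.9425/60 = 35.7157083
  hemisphere W, so the sign is −
Point 2:
  Latitude: split at 2 digits → 67° and 55.61487′; 67 + 55.61487/60 = 67.9269145
  S ⇒ negate
  Lon: degrees = first 3 digits = 116, minutes = 21.8296; 116 + 21.8296/60 = 116.3638267
  E ⇒ keep positive
Point 3:
  Lat: 14.547′ = 0.242450°; total 24.2424500
  N ⇒ keep positive
  λ: 44.557′ = 0.742617°; total 0.7426167
  E → positive
Point 4:
  φ: degrees = first 2 digits = 58, minutes = 15.87386; 58 + 15.87386/60 = 58.2645643
  S ⇒ negate
  λ: split at 3 digits → 154° and 11.97211′; 154 + 11.97211/60 = 154.1995352
  E ⇒ keep positive

1. 79.369960, -35.715708
2. -67.926915, 116.363827
3. 24.242450, 0.742617
4. -58.264564, 154.199535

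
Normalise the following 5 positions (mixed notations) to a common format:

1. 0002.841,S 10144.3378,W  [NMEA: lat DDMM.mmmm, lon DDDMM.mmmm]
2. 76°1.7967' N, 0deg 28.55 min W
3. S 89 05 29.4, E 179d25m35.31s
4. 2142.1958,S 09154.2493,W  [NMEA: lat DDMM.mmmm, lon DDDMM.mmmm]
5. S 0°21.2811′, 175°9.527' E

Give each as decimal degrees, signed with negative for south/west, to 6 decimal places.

1. -0.047350, -101.738963
2. 76.029945, -0.475833
3. -89.091500, 179.426475
4. -21.703263, -91.904155
5. -0.354685, 175.158783

Point 1:
  Latitude: degrees = first 2 digits = 0, minutes = 2.841; 0 + 2.841/60 = 0.0473500
  S → negative
  λ: degrees = first 3 digits = 101, minutes = 44.3378; 101 + 44.3378/60 = 101.7389633
  W → negative
Point 2:
  φ: 76 + 1.7967/60 = 76.0299450
  N → positive
  λ: 28.55′ = 0.475833°; total 0.4758333
  W → negative
Point 3:
  Lat: 89 + 5/60 + 29.4/3600 = 89.0915000
  S ⇒ negate
  Longitude: 25′ + 35.31″ = 25.58850′; 179 + 25.58850/60 = 179.4264750
  E → positive
Point 4:
  φ: degrees = first 2 digits = 21, minutes = 42.1958; 21 + 42.1958/60 = 21.7032633
  S ⇒ negate
  λ: split at 3 digits → 091° and 54.2493′; 91 + 54.2493/60 = 91.9041550
  hemisphere W, so the sign is −
Point 5:
  Lat: 21.2811′ = 0.354685°; total 0.3546850
  S ⇒ negate
  Longitude: 175 + 9.527/60 = 175.1587833
  E ⇒ keep positive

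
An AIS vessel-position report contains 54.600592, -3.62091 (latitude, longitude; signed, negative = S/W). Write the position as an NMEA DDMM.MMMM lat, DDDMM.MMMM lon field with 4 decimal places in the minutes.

5436.0355,N / 00337.2546,W

Lat: 54° + 0.600592 × 60 = 54° 36.035520′
Longitude is negative → W; |value| = 3.620910
λ: 3° + 0.620910 × 60 = 3° 37.254600′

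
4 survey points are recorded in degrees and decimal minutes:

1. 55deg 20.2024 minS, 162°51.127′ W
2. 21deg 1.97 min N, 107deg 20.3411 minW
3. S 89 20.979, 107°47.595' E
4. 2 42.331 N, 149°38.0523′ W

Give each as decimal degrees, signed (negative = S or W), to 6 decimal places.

Point 1:
  Latitude: 55 + 20.2024/60 = 55.3367067
  S ⇒ negate
  Lon: 51.127′ = 0.852117°; total 162.8521167
  hemisphere W, so the sign is −
Point 2:
  φ: 21 + 1.97/60 = 21.0328333
  N → positive
  Longitude: 107 + 20.3411/60 = 107.3390183
  W ⇒ negate
Point 3:
  φ: 89 + 20.979/60 = 89.3496500
  S ⇒ negate
  Longitude: 47.595′ = 0.793250°; total 107.7932500
  E ⇒ keep positive
Point 4:
  Latitude: 42.331′ = 0.705517°; total 2.7055167
  N → positive
  Lon: 149 + 38.0523/60 = 149.6342050
  W → negative

1. -55.336707, -162.852117
2. 21.032833, -107.339018
3. -89.349650, 107.793250
4. 2.705517, -149.634205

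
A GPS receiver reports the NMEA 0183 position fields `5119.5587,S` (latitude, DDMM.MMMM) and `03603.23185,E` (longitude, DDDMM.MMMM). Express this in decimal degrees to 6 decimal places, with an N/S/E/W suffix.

Latitude: split at 2 digits → 51° and 19.5587′; 51 + 19.5587/60 = 51.3259783
λ: split at 3 digits → 036° and 3.23185′; 36 + 3.23185/60 = 36.0538642

51.325978° S, 36.053864° E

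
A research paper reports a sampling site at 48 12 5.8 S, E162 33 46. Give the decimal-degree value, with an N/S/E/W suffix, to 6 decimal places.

Latitude: 12′ + 5.8″ = 12.09667′; 48 + 12.09667/60 = 48.2016111
Longitude: 162 + 33/60 + 46/3600 = 162.5627778

48.201611° S, 162.562778° E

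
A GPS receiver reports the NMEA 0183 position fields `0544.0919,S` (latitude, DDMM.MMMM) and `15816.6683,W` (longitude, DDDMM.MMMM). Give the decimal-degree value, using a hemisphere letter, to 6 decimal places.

5.734865° S, 158.277805° W

φ: split at 2 digits → 05° and 44.0919′; 5 + 44.0919/60 = 5.7348650
λ: degrees = first 3 digits = 158, minutes = 16.6683; 158 + 16.6683/60 = 158.2778050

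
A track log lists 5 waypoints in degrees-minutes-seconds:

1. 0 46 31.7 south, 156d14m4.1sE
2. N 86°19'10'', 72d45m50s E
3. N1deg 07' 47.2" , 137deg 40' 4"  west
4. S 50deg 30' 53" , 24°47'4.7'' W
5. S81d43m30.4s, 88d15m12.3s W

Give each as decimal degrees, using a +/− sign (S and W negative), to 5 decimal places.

Point 1:
  Latitude: 0° + 46/60 + 31.7/3600 = 0 + 0.766667 + 0.008806 = 0.775472
  S ⇒ negate
  Lon: 156 + 14/60 + 4.1/3600 = 156.234472
  E ⇒ keep positive
Point 2:
  Latitude: 86 + 19/60 + 10/3600 = 86.319444
  N → positive
  Lon: 72° + 45/60 + 50/3600 = 72 + 0.750000 + 0.013889 = 72.763889
  E → positive
Point 3:
  Lat: 7′ + 47.2″ = 7.78667′; 1 + 7.78667/60 = 1.129778
  N → positive
  λ: 137° + 40/60 + 4/3600 = 137 + 0.666667 + 0.001111 = 137.667778
  W → negative
Point 4:
  Lat: 50° + 30/60 + 53/3600 = 50 + 0.500000 + 0.014722 = 50.514722
  S → negative
  Lon: 24 + 47/60 + 4.7/3600 = 24.784639
  W ⇒ negate
Point 5:
  Lat: 81° + 43/60 + 30.4/3600 = 81 + 0.716667 + 0.008444 = 81.725111
  S ⇒ negate
  Longitude: 15′ + 12.3″ = 15.20500′; 88 + 15.20500/60 = 88.253417
  hemisphere W, so the sign is −

1. -0.77547, 156.23447
2. 86.31944, 72.76389
3. 1.12978, -137.66778
4. -50.51472, -24.78464
5. -81.72511, -88.25342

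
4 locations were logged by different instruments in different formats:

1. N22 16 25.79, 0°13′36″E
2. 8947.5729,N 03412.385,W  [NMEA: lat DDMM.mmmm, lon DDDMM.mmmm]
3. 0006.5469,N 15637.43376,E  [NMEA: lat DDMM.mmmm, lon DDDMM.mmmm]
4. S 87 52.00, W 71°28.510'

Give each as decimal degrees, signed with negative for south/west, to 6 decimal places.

Point 1:
  Lat: 22° + 16/60 + 25.79/3600 = 22 + 0.266667 + 0.007164 = 22.2738306
  N → positive
  Longitude: 13′ + 36″ = 13.60000′; 0 + 13.60000/60 = 0.2266667
  E → positive
Point 2:
  φ: split at 2 digits → 89° and 47.5729′; 89 + 47.5729/60 = 89.7928817
  N ⇒ keep positive
  λ: degrees = first 3 digits = 34, minutes = 12.385; 34 + 12.385/60 = 34.2064167
  hemisphere W, so the sign is −
Point 3:
  φ: split at 2 digits → 00° and 6.5469′; 0 + 6.5469/60 = 0.1091150
  N ⇒ keep positive
  Lon: degrees = first 3 digits = 156, minutes = 37.43376; 156 + 37.43376/60 = 156.6238960
  E → positive
Point 4:
  Latitude: 87 + 52/60 = 87.8666667
  S → negative
  λ: 71 + 28.51/60 = 71.4751667
  hemisphere W, so the sign is −

1. 22.273831, 0.226667
2. 89.792882, -34.206417
3. 0.109115, 156.623896
4. -87.866667, -71.475167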